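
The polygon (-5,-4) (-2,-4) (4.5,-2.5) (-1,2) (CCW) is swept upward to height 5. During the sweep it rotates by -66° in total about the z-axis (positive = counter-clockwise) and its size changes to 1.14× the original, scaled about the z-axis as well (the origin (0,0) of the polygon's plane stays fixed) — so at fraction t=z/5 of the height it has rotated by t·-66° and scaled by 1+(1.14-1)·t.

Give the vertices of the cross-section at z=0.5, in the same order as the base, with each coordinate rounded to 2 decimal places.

t = z/height = 0.5/5 = 0.1
s = 1 + (scale-1)·z/height = 1 + (1.14-1)·0.5/5 = 1.014000
θ = twist·z/height = -66°·0.5/5 = -6.6000° = -0.115192 rad
cos θ = 0.993373, sin θ = -0.114937 (intermediates below are computed at full precision and shown rounded to 5 d.p.)
v1: (-5,-4) → rotate → (-5.42661,-3.39881) → ×s → (-5.50259,-3.44639) → (-5.50,-3.45)
v2: (-2,-4) → rotate → (-2.44649,-3.74362) → ×s → (-2.48075,-3.79603) → (-2.48,-3.80)
v3: (4.5,-2.5) → rotate → (4.18283,-3.00065) → ×s → (4.24139,-3.04266) → (4.24,-3.04)
v4: (-1,2) → rotate → (-0.76350,2.10168) → ×s → (-0.77419,2.13111) → (-0.77,2.13)

Cross-section at z=0.5: (-5.50,-3.45) (-2.48,-3.80) (4.24,-3.04) (-0.77,2.13)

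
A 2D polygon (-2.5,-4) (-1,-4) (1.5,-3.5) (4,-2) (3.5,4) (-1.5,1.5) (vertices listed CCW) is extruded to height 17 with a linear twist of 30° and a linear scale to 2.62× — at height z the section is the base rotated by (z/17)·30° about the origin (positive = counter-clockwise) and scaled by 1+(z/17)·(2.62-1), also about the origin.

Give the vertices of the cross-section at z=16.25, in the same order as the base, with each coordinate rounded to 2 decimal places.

Cross-section at z=16.25: (-0.70,-12.00) (2.66,-10.17) (7.63,-5.99) (11.39,0.42) (2.93,13.22) (-5.19,1.52)

t = z/height = 16.25/17 = 0.955882
s = 1 + (scale-1)·z/height = 1 + (2.62-1)·16.25/17 = 2.548529
θ = twist·z/height = 30°·16.25/17 = 28.6765° = 0.500499 rad
cos θ = 0.877343, sin θ = 0.479863 (intermediates below are computed at full precision and shown rounded to 5 d.p.)
v1: (-2.5,-4) → rotate → (-0.27391,-4.70903) → ×s → (-0.69806,-12.00110) → (-0.70,-12.00)
v2: (-1,-4) → rotate → (1.04211,-3.98924) → ×s → (2.65585,-10.16669) → (2.66,-10.17)
v3: (1.5,-3.5) → rotate → (2.99554,-2.35091) → ×s → (7.63421,-5.99135) → (7.63,-5.99)
v4: (4,-2) → rotate → (4.46910,0.16477) → ×s → (11.38963,0.41991) → (11.39,0.42)
v5: (3.5,4) → rotate → (1.15125,5.18889) → ×s → (2.93399,13.22405) → (2.93,13.22)
v6: (-1.5,1.5) → rotate → (-2.03581,0.59622) → ×s → (-5.18832,1.51948) → (-5.19,1.52)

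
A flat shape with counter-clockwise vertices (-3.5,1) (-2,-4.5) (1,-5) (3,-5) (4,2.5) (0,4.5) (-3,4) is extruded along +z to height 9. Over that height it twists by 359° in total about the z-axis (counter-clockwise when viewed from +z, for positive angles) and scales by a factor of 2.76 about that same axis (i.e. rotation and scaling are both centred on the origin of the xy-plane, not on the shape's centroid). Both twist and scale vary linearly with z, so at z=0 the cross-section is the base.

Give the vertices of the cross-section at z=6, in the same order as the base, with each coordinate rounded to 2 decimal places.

t = z/height = 6/9 = 0.666667
s = 1 + (scale-1)·z/height = 1 + (2.76-1)·6/9 = 2.173333
θ = twist·z/height = 359°·6/9 = 239.3333° = 4.177155 rad
cos θ = -0.510043, sin θ = -0.860149 (intermediates below are computed at full precision and shown rounded to 5 d.p.)
v1: (-3.5,1) → rotate → (2.64530,2.50048) → ×s → (5.74911,5.43438) → (5.75,5.43)
v2: (-2,-4.5) → rotate → (-2.85059,4.01549) → ×s → (-6.19527,8.72700) → (-6.20,8.73)
v3: (1,-5) → rotate → (-4.81079,1.69006) → ×s → (-10.45545,3.67307) → (-10.46,3.67)
v4: (3,-5) → rotate → (-5.83087,-0.03023) → ×s → (-12.67243,-0.06571) → (-12.67,-0.07)
v5: (4,2.5) → rotate → (0.11020,-4.71570) → ×s → (0.23951,-10.24879) → (0.24,-10.25)
v6: (0,4.5) → rotate → (3.87067,-2.29519) → ×s → (8.41226,-4.98822) → (8.41,-4.99)
v7: (-3,4) → rotate → (4.97072,0.54028) → ×s → (10.80304,1.17420) → (10.80,1.17)

Cross-section at z=6: (5.75,5.43) (-6.20,8.73) (-10.46,3.67) (-12.67,-0.07) (0.24,-10.25) (8.41,-4.99) (10.80,1.17)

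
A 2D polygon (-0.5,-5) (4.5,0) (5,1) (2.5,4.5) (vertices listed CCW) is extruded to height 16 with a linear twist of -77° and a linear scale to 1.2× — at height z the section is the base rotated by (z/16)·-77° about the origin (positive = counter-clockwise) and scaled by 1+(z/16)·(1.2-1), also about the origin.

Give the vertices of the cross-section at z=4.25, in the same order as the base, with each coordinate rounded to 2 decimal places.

t = z/height = 4.25/16 = 0.265625
s = 1 + (scale-1)·z/height = 1 + (1.2-1)·4.25/16 = 1.053125
θ = twist·z/height = -77°·4.25/16 = -20.4531° = -0.356974 rad
cos θ = 0.936958, sin θ = -0.349441 (intermediates below are computed at full precision and shown rounded to 5 d.p.)
v1: (-0.5,-5) → rotate → (-2.21568,-4.51007) → ×s → (-2.33339,-4.74967) → (-2.33,-4.75)
v2: (4.5,0) → rotate → (4.21631,-1.57248) → ×s → (4.44030,-1.65602) → (4.44,-1.66)
v3: (5,1) → rotate → (5.03423,-0.81025) → ×s → (5.30168,-0.85329) → (5.30,-0.85)
v4: (2.5,4.5) → rotate → (3.91488,3.34271) → ×s → (4.12286,3.52029) → (4.12,3.52)

Cross-section at z=4.25: (-2.33,-4.75) (4.44,-1.66) (5.30,-0.85) (4.12,3.52)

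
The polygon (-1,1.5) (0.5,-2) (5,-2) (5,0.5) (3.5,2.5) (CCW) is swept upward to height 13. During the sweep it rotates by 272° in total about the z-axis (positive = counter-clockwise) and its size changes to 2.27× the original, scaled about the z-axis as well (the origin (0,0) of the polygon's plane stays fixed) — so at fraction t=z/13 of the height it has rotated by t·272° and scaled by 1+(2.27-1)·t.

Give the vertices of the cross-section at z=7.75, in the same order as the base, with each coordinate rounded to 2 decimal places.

t = z/height = 7.75/13 = 0.596154
s = 1 + (scale-1)·z/height = 1 + (2.27-1)·7.75/13 = 1.757115
θ = twist·z/height = 272°·7.75/13 = 162.1538° = 2.830119 rad
cos θ = -0.951883, sin θ = 0.306462 (intermediates below are computed at full precision and shown rounded to 5 d.p.)
v1: (-1,1.5) → rotate → (0.49219,-1.73429) → ×s → (0.86483,-3.04734) → (0.86,-3.05)
v2: (0.5,-2) → rotate → (0.13698,2.05700) → ×s → (0.24069,3.61438) → (0.24,3.61)
v3: (5,-2) → rotate → (-4.14649,3.43608) → ×s → (-7.28586,6.03758) → (-7.29,6.04)
v4: (5,0.5) → rotate → (-4.91265,1.05637) → ×s → (-8.63208,1.85616) → (-8.63,1.86)
v5: (3.5,2.5) → rotate → (-4.09775,-1.30709) → ×s → (-7.20021,-2.29671) → (-7.20,-2.30)

Cross-section at z=7.75: (0.86,-3.05) (0.24,3.61) (-7.29,6.04) (-8.63,1.86) (-7.20,-2.30)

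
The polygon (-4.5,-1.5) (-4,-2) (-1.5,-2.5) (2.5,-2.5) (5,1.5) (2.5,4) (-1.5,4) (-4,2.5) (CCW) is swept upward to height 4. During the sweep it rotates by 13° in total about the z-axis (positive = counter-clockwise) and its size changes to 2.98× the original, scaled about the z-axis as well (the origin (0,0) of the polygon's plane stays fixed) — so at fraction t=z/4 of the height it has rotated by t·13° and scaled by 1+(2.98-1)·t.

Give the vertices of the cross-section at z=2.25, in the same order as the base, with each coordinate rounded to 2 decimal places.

Cross-section at z=2.25: (-9.03,-4.36) (-7.85,-5.27) (-2.47,-5.64) (5.91,-4.57) (10.08,4.49) (4.17,9.06) (-4.22,7.98) (-9.06,4.17)

t = z/height = 2.25/4 = 0.5625
s = 1 + (scale-1)·z/height = 1 + (2.98-1)·2.25/4 = 2.113750
θ = twist·z/height = 13°·2.25/4 = 7.3125° = 0.127627 rad
cos θ = 0.991867, sin θ = 0.127281 (intermediates below are computed at full precision and shown rounded to 5 d.p.)
v1: (-4.5,-1.5) → rotate → (-4.27248,-2.06056) → ×s → (-9.03095,-4.35552) → (-9.03,-4.36)
v2: (-4,-2) → rotate → (-3.71290,-2.49286) → ×s → (-7.84815,-5.26928) → (-7.85,-5.27)
v3: (-1.5,-2.5) → rotate → (-1.16960,-2.67059) → ×s → (-2.47224,-5.64496) → (-2.47,-5.64)
v4: (2.5,-2.5) → rotate → (2.79787,-2.16146) → ×s → (5.91400,-4.56880) → (5.91,-4.57)
v5: (5,1.5) → rotate → (4.76841,2.12421) → ×s → (10.07923,4.49004) → (10.08,4.49)
v6: (2.5,4) → rotate → (1.97054,4.28567) → ×s → (4.16523,9.05883) → (4.17,9.06)
v7: (-1.5,4) → rotate → (-1.99692,3.77655) → ×s → (-4.22100,7.98267) → (-4.22,7.98)
v8: (-4,2.5) → rotate → (-4.28567,1.97054) → ×s → (-9.05883,4.16523) → (-9.06,4.17)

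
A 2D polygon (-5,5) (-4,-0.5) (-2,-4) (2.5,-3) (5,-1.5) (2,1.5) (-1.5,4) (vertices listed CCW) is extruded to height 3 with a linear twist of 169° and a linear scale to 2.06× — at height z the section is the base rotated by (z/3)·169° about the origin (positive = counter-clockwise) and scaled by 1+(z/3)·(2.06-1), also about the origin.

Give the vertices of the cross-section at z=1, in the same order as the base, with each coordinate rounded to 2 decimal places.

Cross-section at z=1: (-9.38,-1.88) (-2.44,-4.88) (3.00,-5.25) (5.25,0.57) (5.44,4.51) (-0.19,3.38) (-5.63,1.31)

t = z/height = 1/3 = 0.333333
s = 1 + (scale-1)·z/height = 1 + (2.06-1)·1/3 = 1.353333
θ = twist·z/height = 169°·1/3 = 56.3333° = 0.983202 rad
cos θ = 0.554360, sin θ = 0.832277 (intermediates below are computed at full precision and shown rounded to 5 d.p.)
v1: (-5,5) → rotate → (-6.93319,-1.38958) → ×s → (-9.38291,-1.88057) → (-9.38,-1.88)
v2: (-4,-0.5) → rotate → (-1.80130,-3.60629) → ×s → (-2.43776,-4.88051) → (-2.44,-4.88)
v3: (-2,-4) → rotate → (2.22039,-3.88199) → ×s → (3.00492,-5.25363) → (3.00,-5.25)
v4: (2.5,-3) → rotate → (3.88273,0.41761) → ×s → (5.25463,0.56517) → (5.25,0.57)
v5: (5,-1.5) → rotate → (4.02022,3.32984) → ×s → (5.44069,4.50639) → (5.44,4.51)
v6: (2,1.5) → rotate → (-0.13969,2.49609) → ×s → (-0.18905,3.37805) → (-0.19,3.38)
v7: (-1.5,4) → rotate → (-4.16065,0.96903) → ×s → (-5.63074,1.31142) → (-5.63,1.31)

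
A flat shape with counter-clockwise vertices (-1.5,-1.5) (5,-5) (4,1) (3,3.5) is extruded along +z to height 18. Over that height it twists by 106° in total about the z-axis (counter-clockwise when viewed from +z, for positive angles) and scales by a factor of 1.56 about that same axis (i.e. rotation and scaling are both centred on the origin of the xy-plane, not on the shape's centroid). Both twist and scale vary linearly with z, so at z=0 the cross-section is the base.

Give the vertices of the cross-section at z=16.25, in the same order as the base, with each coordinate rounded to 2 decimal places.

t = z/height = 16.25/18 = 0.902778
s = 1 + (scale-1)·z/height = 1 + (1.56-1)·16.25/18 = 1.505556
θ = twist·z/height = 106°·16.25/18 = 95.6944° = 1.670183 rad
cos θ = -0.099223, sin θ = 0.995065 (intermediates below are computed at full precision and shown rounded to 5 d.p.)
v1: (-1.5,-1.5) → rotate → (1.64143,-1.34376) → ×s → (2.47127,-2.02311) → (2.47,-2.02)
v2: (5,-5) → rotate → (4.47921,5.47144) → ×s → (6.74370,8.23756) → (6.74,8.24)
v3: (4,1) → rotate → (-1.39196,3.88104) → ×s → (-2.09567,5.84312) → (-2.10,5.84)
v4: (3,3.5) → rotate → (-3.78040,2.63791) → ×s → (-5.69160,3.97153) → (-5.69,3.97)

Cross-section at z=16.25: (2.47,-2.02) (6.74,8.24) (-2.10,5.84) (-5.69,3.97)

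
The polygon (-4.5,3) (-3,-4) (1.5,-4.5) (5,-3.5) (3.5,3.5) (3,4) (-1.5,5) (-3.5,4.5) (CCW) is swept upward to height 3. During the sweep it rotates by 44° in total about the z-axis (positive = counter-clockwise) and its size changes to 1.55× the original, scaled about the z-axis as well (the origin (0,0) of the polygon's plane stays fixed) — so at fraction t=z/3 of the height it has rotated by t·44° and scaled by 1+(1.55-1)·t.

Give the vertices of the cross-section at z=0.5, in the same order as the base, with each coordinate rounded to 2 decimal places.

Cross-section at z=0.5: (-5.29,2.62) (-2.69,-4.75) (2.25,-4.66) (5.90,-3.09) (3.30,4.28) (2.69,4.75) (-2.32,5.20) (-4.42,4.38)

t = z/height = 0.5/3 = 0.166667
s = 1 + (scale-1)·z/height = 1 + (1.55-1)·0.5/3 = 1.091667
θ = twist·z/height = 44°·0.5/3 = 7.3333° = 0.127991 rad
cos θ = 0.991820, sin θ = 0.127642 (intermediates below are computed at full precision and shown rounded to 5 d.p.)
v1: (-4.5,3) → rotate → (-4.84612,2.40107) → ×s → (-5.29034,2.62117) → (-5.29,2.62)
v2: (-3,-4) → rotate → (-2.46489,-4.35021) → ×s → (-2.69084,-4.74898) → (-2.69,-4.75)
v3: (1.5,-4.5) → rotate → (2.06212,-4.27173) → ×s → (2.25115,-4.66330) → (2.25,-4.66)
v4: (5,-3.5) → rotate → (5.40585,-2.83316) → ×s → (5.90138,-3.09287) → (5.90,-3.09)
v5: (3.5,3.5) → rotate → (3.02463,3.91812) → ×s → (3.30188,4.27728) → (3.30,4.28)
v6: (3,4) → rotate → (2.46489,4.35021) → ×s → (2.69084,4.74898) → (2.69,4.75)
v7: (-1.5,5) → rotate → (-2.12594,4.76764) → ×s → (-2.32082,5.20467) → (-2.32,5.20)
v8: (-3.5,4.5) → rotate → (-4.04576,4.01645) → ×s → (-4.41662,4.38462) → (-4.42,4.38)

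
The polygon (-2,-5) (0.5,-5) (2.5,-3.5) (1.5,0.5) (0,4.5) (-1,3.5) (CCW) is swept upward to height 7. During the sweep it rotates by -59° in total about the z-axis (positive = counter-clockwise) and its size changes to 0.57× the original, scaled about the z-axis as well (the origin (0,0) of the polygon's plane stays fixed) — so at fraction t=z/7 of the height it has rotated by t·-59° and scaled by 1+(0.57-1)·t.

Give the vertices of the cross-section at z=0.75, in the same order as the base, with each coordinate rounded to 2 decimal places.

Cross-section at z=0.75: (-2.42,-4.53) (-0.05,-4.79) (2.00,-3.58) (1.47,0.32) (0.47,4.27) (-0.58,3.42)

t = z/height = 0.75/7 = 0.107143
s = 1 + (scale-1)·z/height = 1 + (0.57-1)·0.75/7 = 0.953929
θ = twist·z/height = -59°·0.75/7 = -6.3214° = -0.110330 rad
cos θ = 0.993920, sin θ = -0.110106 (intermediates below are computed at full precision and shown rounded to 5 d.p.)
v1: (-2,-5) → rotate → (-2.53837,-4.74939) → ×s → (-2.42142,-4.53058) → (-2.42,-4.53)
v2: (0.5,-5) → rotate → (-0.05357,-5.02465) → ×s → (-0.05110,-4.79316) → (-0.05,-4.79)
v3: (2.5,-3.5) → rotate → (2.09943,-3.75398) → ×s → (2.00270,-3.58103) → (2.00,-3.58)
v4: (1.5,0.5) → rotate → (1.54593,0.33180) → ×s → (1.47471,0.31651) → (1.47,0.32)
v5: (0,4.5) → rotate → (0.49548,4.47264) → ×s → (0.47265,4.26658) → (0.47,4.27)
v6: (-1,3.5) → rotate → (-0.60855,3.58883) → ×s → (-0.58051,3.42348) → (-0.58,3.42)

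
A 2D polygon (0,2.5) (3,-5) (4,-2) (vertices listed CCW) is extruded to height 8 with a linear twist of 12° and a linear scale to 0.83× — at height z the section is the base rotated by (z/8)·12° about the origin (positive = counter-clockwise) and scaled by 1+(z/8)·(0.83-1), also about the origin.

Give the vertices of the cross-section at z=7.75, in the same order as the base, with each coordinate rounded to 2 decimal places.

Cross-section at z=7.75: (-0.42,2.05) (3.30,-3.59) (3.61,-0.96)

t = z/height = 7.75/8 = 0.96875
s = 1 + (scale-1)·z/height = 1 + (0.83-1)·7.75/8 = 0.835313
θ = twist·z/height = 12°·7.75/8 = 11.6250° = 0.202895 rad
cos θ = 0.979487, sin θ = 0.201505 (intermediates below are computed at full precision and shown rounded to 5 d.p.)
v1: (0,2.5) → rotate → (-0.50376,2.44872) → ×s → (-0.42080,2.04545) → (-0.42,2.05)
v2: (3,-5) → rotate → (3.94599,-4.29292) → ×s → (3.29613,-3.58593) → (3.30,-3.59)
v3: (4,-2) → rotate → (4.32096,-1.15295) → ×s → (3.60935,-0.96308) → (3.61,-0.96)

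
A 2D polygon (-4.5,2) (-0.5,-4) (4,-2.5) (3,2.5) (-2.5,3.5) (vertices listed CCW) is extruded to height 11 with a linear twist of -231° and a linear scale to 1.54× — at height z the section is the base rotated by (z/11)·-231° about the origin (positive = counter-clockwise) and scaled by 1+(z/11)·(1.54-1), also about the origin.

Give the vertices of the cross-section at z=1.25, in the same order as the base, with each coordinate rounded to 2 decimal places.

Cross-section at z=1.25: (-3.34,4.02) (-2.35,-3.57) (2.63,-4.26) (4.03,0.97) (-0.74,4.51)

t = z/height = 1.25/11 = 0.113636
s = 1 + (scale-1)·z/height = 1 + (1.54-1)·1.25/11 = 1.061364
θ = twist·z/height = -231°·1.25/11 = -26.2500° = -0.458149 rad
cos θ = 0.896873, sin θ = -0.442289 (intermediates below are computed at full precision and shown rounded to 5 d.p.)
v1: (-4.5,2) → rotate → (-3.15135,3.78404) → ×s → (-3.34473,4.01625) → (-3.34,4.02)
v2: (-0.5,-4) → rotate → (-2.21759,-3.36635) → ×s → (-2.35367,-3.57292) → (-2.35,-3.57)
v3: (4,-2.5) → rotate → (2.48177,-4.01134) → ×s → (2.63406,-4.25749) → (2.63,-4.26)
v4: (3,2.5) → rotate → (3.79634,0.91532) → ×s → (4.02930,0.97148) → (4.03,0.97)
v5: (-2.5,3.5) → rotate → (-0.69417,4.24478) → ×s → (-0.73677,4.50525) → (-0.74,4.51)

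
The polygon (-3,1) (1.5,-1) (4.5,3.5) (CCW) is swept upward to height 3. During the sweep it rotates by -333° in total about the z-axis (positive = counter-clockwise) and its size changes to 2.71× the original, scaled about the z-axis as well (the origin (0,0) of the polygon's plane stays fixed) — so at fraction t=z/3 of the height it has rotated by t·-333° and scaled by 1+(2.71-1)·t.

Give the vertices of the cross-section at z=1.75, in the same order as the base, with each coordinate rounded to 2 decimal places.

Cross-section at z=1.75: (5.32,-3.41) (-2.41,2.67) (-10.43,-4.56)

t = z/height = 1.75/3 = 0.583333
s = 1 + (scale-1)·z/height = 1 + (2.71-1)·1.75/3 = 1.997500
θ = twist·z/height = -333°·1.75/3 = -194.2500° = -3.390302 rad
cos θ = -0.969231, sin θ = 0.246153 (intermediates below are computed at full precision and shown rounded to 5 d.p.)
v1: (-3,1) → rotate → (2.66154,-1.70769) → ×s → (5.31643,-3.41111) → (5.32,-3.41)
v2: (1.5,-1) → rotate → (-1.20769,1.33846) → ×s → (-2.41237,2.67358) → (-2.41,2.67)
v3: (4.5,3.5) → rotate → (-5.22308,-2.28462) → ×s → (-10.43309,-4.56353) → (-10.43,-4.56)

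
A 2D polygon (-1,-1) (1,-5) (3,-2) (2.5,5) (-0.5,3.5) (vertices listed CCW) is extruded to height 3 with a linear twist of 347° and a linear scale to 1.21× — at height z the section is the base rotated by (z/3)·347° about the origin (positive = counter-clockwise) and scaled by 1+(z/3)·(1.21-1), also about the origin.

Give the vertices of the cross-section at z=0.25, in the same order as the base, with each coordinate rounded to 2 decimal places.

t = z/height = 0.25/3 = 0.0833333
s = 1 + (scale-1)·z/height = 1 + (1.21-1)·0.25/3 = 1.017500
θ = twist·z/height = 347°·0.25/3 = 28.9167° = 0.504691 rad
cos θ = 0.875324, sin θ = 0.483537 (intermediates below are computed at full precision and shown rounded to 5 d.p.)
v1: (-1,-1) → rotate → (-0.39179,-1.35886) → ×s → (-0.39864,-1.38264) → (-0.40,-1.38)
v2: (1,-5) → rotate → (3.29301,-3.89308) → ×s → (3.35064,-3.96121) → (3.35,-3.96)
v3: (3,-2) → rotate → (3.59305,-0.30004) → ×s → (3.65592,-0.30529) → (3.66,-0.31)
v4: (2.5,5) → rotate → (-0.22938,5.58546) → ×s → (-0.23339,5.68321) → (-0.23,5.68)
v5: (-0.5,3.5) → rotate → (-2.13004,2.82187) → ×s → (-2.16732,2.87125) → (-2.17,2.87)

Cross-section at z=0.25: (-0.40,-1.38) (3.35,-3.96) (3.66,-0.31) (-0.23,5.68) (-2.17,2.87)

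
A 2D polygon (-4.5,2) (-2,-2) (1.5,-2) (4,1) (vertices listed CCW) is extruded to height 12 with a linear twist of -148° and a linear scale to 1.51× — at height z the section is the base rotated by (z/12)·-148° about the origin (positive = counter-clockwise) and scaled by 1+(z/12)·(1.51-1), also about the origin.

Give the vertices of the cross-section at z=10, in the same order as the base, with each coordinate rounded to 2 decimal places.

Cross-section at z=10: (5.90,3.79) (-0.82,3.95) (-3.56,-0.22) (-1.94,-5.55)

t = z/height = 10/12 = 0.833333
s = 1 + (scale-1)·z/height = 1 + (1.51-1)·10/12 = 1.425000
θ = twist·z/height = -148°·10/12 = -123.3333° = -2.152573 rad
cos θ = -0.549509, sin θ = -0.835488 (intermediates below are computed at full precision and shown rounded to 5 d.p.)
v1: (-4.5,2) → rotate → (4.14377,2.66068) → ×s → (5.90487,3.79147) → (5.90,3.79)
v2: (-2,-2) → rotate → (-0.57196,2.76999) → ×s → (-0.81504,3.94724) → (-0.82,3.95)
v3: (1.5,-2) → rotate → (-2.49524,-0.15421) → ×s → (-3.55572,-0.21975) → (-3.56,-0.22)
v4: (4,1) → rotate → (-1.36255,-3.89146) → ×s → (-1.94163,-5.54533) → (-1.94,-5.55)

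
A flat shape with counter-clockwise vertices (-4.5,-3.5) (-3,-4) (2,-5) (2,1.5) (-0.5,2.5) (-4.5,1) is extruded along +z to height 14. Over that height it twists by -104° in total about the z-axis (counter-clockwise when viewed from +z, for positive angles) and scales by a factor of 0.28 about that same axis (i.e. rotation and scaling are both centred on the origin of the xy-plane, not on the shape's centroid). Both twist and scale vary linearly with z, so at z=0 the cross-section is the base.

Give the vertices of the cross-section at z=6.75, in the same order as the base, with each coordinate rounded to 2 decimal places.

t = z/height = 6.75/14 = 0.482143
s = 1 + (scale-1)·z/height = 1 + (0.28-1)·6.75/14 = 0.652857
θ = twist·z/height = -104°·6.75/14 = -50.1429° = -0.875158 rad
cos θ = 0.640876, sin θ = -0.767645 (intermediates below are computed at full precision and shown rounded to 5 d.p.)
v1: (-4.5,-3.5) → rotate → (-5.57070,1.21134) → ×s → (-3.63687,0.79083) → (-3.64,0.79)
v2: (-3,-4) → rotate → (-4.99321,-0.26057) → ×s → (-3.25985,-0.17011) → (-3.26,-0.17)
v3: (2,-5) → rotate → (-2.55647,-4.73967) → ×s → (-1.66901,-3.09433) → (-1.67,-3.09)
v4: (2,1.5) → rotate → (2.43322,-0.57398) → ×s → (1.58854,-0.37472) → (1.59,-0.37)
v5: (-0.5,2.5) → rotate → (1.59867,1.98601) → ×s → (1.04371,1.29658) → (1.04,1.30)
v6: (-4.5,1) → rotate → (-2.11630,4.09528) → ×s → (-1.38164,2.67363) → (-1.38,2.67)

Cross-section at z=6.75: (-3.64,0.79) (-3.26,-0.17) (-1.67,-3.09) (1.59,-0.37) (1.04,1.30) (-1.38,2.67)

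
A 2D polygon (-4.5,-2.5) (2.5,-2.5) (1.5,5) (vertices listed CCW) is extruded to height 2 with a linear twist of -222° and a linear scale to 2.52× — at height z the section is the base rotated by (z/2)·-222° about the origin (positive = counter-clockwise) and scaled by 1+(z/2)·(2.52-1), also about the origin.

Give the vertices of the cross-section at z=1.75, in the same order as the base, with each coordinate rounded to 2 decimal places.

t = z/height = 1.75/2 = 0.875
s = 1 + (scale-1)·z/height = 1 + (2.52-1)·1.75/2 = 2.330000
θ = twist·z/height = -222°·1.75/2 = -194.2500° = -3.390302 rad
cos θ = -0.969231, sin θ = 0.246153 (intermediates below are computed at full precision and shown rounded to 5 d.p.)
v1: (-4.5,-2.5) → rotate → (4.97692,1.31539) → ×s → (11.59623,3.06485) → (11.60,3.06)
v2: (2.5,-2.5) → rotate → (-1.80769,3.03846) → ×s → (-4.21193,7.07961) → (-4.21,7.08)
v3: (1.5,5) → rotate → (-2.68461,-4.47692) → ×s → (-6.25515,-10.43123) → (-6.26,-10.43)

Cross-section at z=1.75: (11.60,3.06) (-4.21,7.08) (-6.26,-10.43)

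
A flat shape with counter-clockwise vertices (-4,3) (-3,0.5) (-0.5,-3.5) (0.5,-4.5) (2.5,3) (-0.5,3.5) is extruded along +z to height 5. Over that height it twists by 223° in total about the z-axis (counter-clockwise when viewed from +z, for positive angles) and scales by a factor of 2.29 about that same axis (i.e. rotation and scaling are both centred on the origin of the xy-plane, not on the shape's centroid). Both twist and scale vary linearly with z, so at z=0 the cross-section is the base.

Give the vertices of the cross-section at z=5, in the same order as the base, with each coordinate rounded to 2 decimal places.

Cross-section at z=5: (11.38,1.22) (5.81,3.85) (-4.63,6.64) (-7.87,6.76) (0.50,-8.93) (6.30,-5.08)

t = z/height = 5/5 = 1
s = 1 + (scale-1)·z/height = 1 + (2.29-1)·5/5 = 2.290000
θ = twist·z/height = 223°·5/5 = 223.0000° = 3.892084 rad
cos θ = -0.731354, sin θ = -0.681998 (intermediates below are computed at full precision and shown rounded to 5 d.p.)
v1: (-4,3) → rotate → (4.97141,0.53393) → ×s → (11.38453,1.22271) → (11.38,1.22)
v2: (-3,0.5) → rotate → (2.53506,1.68032) → ×s → (5.80529,3.84793) → (5.81,3.85)
v3: (-0.5,-3.5) → rotate → (-2.02132,2.90074) → ×s → (-4.62882,6.64269) → (-4.63,6.64)
v4: (0.5,-4.5) → rotate → (-3.43467,2.95009) → ×s → (-7.86539,6.75571) → (-7.87,6.76)
v5: (2.5,3) → rotate → (0.21761,-3.89906) → ×s → (0.49833,-8.92884) → (0.50,-8.93)
v6: (-0.5,3.5) → rotate → (2.75267,-2.21874) → ×s → (6.30362,-5.08091) → (6.30,-5.08)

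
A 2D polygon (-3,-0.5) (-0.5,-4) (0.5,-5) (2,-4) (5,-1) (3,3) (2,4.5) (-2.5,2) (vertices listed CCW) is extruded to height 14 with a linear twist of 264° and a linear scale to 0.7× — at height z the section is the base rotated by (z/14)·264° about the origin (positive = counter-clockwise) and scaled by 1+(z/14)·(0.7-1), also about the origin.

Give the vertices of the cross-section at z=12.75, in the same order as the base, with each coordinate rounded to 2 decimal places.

t = z/height = 12.75/14 = 0.910714
s = 1 + (scale-1)·z/height = 1 + (0.7-1)·12.75/14 = 0.726786
θ = twist·z/height = 264°·12.75/14 = 240.4286° = 4.196270 rad
cos θ = -0.493508, sin θ = -0.869741 (intermediates below are computed at full precision and shown rounded to 5 d.p.)
v1: (-3,-0.5) → rotate → (1.04565,2.85598) → ×s → (0.75997,2.07568) → (0.76,2.08)
v2: (-0.5,-4) → rotate → (-3.23221,2.40890) → ×s → (-2.34912,1.75076) → (-2.35,1.75)
v3: (0.5,-5) → rotate → (-4.59546,2.03267) → ×s → (-3.33991,1.47732) → (-3.34,1.48)
v4: (2,-4) → rotate → (-4.46598,0.23455) → ×s → (-3.24581,0.17047) → (-3.25,0.17)
v5: (5,-1) → rotate → (-3.33728,-3.85520) → ×s → (-2.42549,-2.80190) → (-2.43,-2.80)
v6: (3,3) → rotate → (1.12870,-4.08975) → ×s → (0.82032,-2.97237) → (0.82,-2.97)
v7: (2,4.5) → rotate → (2.92682,-3.96027) → ×s → (2.12717,-2.87827) → (2.13,-2.88)
v8: (-2.5,2) → rotate → (2.97325,1.18734) → ×s → (2.16092,0.86294) → (2.16,0.86)

Cross-section at z=12.75: (0.76,2.08) (-2.35,1.75) (-3.34,1.48) (-3.25,0.17) (-2.43,-2.80) (0.82,-2.97) (2.13,-2.88) (2.16,0.86)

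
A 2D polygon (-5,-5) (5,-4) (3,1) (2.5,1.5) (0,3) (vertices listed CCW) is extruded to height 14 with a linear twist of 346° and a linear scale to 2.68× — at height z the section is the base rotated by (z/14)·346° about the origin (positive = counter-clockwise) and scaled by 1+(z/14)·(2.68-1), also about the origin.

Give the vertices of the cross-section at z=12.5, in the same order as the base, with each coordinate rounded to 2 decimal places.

Cross-section at z=12.5: (-17.58,1.87) (0.08,-16.01) (6.66,-4.26) (6.84,-2.51) (5.83,4.71)

t = z/height = 12.5/14 = 0.892857
s = 1 + (scale-1)·z/height = 1 + (2.68-1)·12.5/14 = 2.500000
θ = twist·z/height = 346°·12.5/14 = 308.9286° = 5.391821 rad
cos θ = 0.628351, sin θ = -0.777930 (intermediates below are computed at full precision and shown rounded to 5 d.p.)
v1: (-5,-5) → rotate → (-7.03140,0.74789) → ×s → (-17.57851,1.86974) → (-17.58,1.87)
v2: (5,-4) → rotate → (0.03004,-6.40305) → ×s → (0.07509,-16.00763) → (0.08,-16.01)
v3: (3,1) → rotate → (2.66298,-1.70544) → ×s → (6.65746,-4.26360) → (6.66,-4.26)
v4: (2.5,1.5) → rotate → (2.73777,-1.00230) → ×s → (6.84443,-2.50575) → (6.84,-2.51)
v5: (0,3) → rotate → (2.33379,1.88505) → ×s → (5.83447,4.71263) → (5.83,4.71)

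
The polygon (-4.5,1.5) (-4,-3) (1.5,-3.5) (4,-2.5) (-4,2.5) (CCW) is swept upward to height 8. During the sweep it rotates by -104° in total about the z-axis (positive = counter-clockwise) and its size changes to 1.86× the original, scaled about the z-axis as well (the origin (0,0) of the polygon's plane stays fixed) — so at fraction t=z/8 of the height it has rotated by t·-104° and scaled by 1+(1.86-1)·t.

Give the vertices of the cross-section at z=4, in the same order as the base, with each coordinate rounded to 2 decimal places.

t = z/height = 4/8 = 0.5
s = 1 + (scale-1)·z/height = 1 + (1.86-1)·4/8 = 1.430000
θ = twist·z/height = -104°·4/8 = -52.0000° = -0.907571 rad
cos θ = 0.615661, sin θ = -0.788011 (intermediates below are computed at full precision and shown rounded to 5 d.p.)
v1: (-4.5,1.5) → rotate → (-1.58846,4.46954) → ×s → (-2.27150,6.39144) → (-2.27,6.39)
v2: (-4,-3) → rotate → (-4.82668,1.30506) → ×s → (-6.90215,1.86623) → (-6.90,1.87)
v3: (1.5,-3.5) → rotate → (-1.83455,-3.33683) → ×s → (-2.62340,-4.77167) → (-2.62,-4.77)
v4: (4,-2.5) → rotate → (0.49262,-4.69120) → ×s → (0.70445,-6.70841) → (0.70,-6.71)
v5: (-4,2.5) → rotate → (-0.49262,4.69120) → ×s → (-0.70445,6.70841) → (-0.70,6.71)

Cross-section at z=4: (-2.27,6.39) (-6.90,1.87) (-2.62,-4.77) (0.70,-6.71) (-0.70,6.71)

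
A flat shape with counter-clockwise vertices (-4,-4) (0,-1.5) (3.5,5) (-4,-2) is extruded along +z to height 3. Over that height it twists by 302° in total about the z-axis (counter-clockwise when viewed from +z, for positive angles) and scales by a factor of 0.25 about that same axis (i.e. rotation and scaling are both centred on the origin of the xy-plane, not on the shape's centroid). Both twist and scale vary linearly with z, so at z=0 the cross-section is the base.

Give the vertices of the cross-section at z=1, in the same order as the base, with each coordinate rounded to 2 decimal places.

Cross-section at z=1: (3.50,-2.39) (1.11,0.21) (-4.17,1.89) (2.03,-2.67)

t = z/height = 1/3 = 0.333333
s = 1 + (scale-1)·z/height = 1 + (0.25-1)·1/3 = 0.750000
θ = twist·z/height = 302°·1/3 = 100.6667° = 1.756965 rad
cos θ = -0.185095, sin θ = 0.982721 (intermediates below are computed at full precision and shown rounded to 5 d.p.)
v1: (-4,-4) → rotate → (4.67126,-3.19050) → ×s → (3.50345,-2.39288) → (3.50,-2.39)
v2: (0,-1.5) → rotate → (1.47408,0.27764) → ×s → (1.10556,0.20823) → (1.11,0.21)
v3: (3.5,5) → rotate → (-5.56144,2.51405) → ×s → (-4.17108,1.88554) → (-4.17,1.89)
v4: (-4,-2) → rotate → (2.70582,-3.56069) → ×s → (2.02937,-2.67052) → (2.03,-2.67)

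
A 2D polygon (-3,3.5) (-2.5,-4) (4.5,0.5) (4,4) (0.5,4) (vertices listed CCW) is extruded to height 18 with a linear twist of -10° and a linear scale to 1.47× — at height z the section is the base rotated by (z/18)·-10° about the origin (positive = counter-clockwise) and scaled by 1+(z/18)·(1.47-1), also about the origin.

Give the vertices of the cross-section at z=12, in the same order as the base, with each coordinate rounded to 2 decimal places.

Cross-section at z=12: (-3.38,5.02) (-3.87,-4.84) (5.95,-0.03) (5.83,4.61) (1.26,5.14)

t = z/height = 12/18 = 0.666667
s = 1 + (scale-1)·z/height = 1 + (1.47-1)·12/18 = 1.313333
θ = twist·z/height = -10°·12/18 = -6.6667° = -0.116355 rad
cos θ = 0.993238, sin θ = -0.116093 (intermediates below are computed at full precision and shown rounded to 5 d.p.)
v1: (-3,3.5) → rotate → (-2.57339,3.82461) → ×s → (-3.37972,5.02299) → (-3.38,5.02)
v2: (-2.5,-4) → rotate → (-2.94747,-3.68272) → ×s → (-3.87101,-4.83664) → (-3.87,-4.84)
v3: (4.5,0.5) → rotate → (4.52762,-0.02580) → ×s → (5.94627,-0.03388) → (5.95,-0.03)
v4: (4,4) → rotate → (4.43733,3.50858) → ×s → (5.82769,4.60794) → (5.83,4.61)
v5: (0.5,4) → rotate → (0.96099,3.91491) → ×s → (1.26210,5.14158) → (1.26,5.14)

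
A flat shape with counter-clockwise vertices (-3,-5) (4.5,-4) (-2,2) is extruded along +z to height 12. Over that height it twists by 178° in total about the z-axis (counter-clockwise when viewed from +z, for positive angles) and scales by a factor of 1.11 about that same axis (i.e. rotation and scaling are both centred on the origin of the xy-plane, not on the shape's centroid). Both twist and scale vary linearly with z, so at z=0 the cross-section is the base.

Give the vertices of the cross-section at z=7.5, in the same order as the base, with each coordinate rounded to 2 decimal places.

t = z/height = 7.5/12 = 0.625
s = 1 + (scale-1)·z/height = 1 + (1.11-1)·7.5/12 = 1.068750
θ = twist·z/height = 178°·7.5/12 = 111.2500° = 1.941679 rad
cos θ = -0.362438, sin θ = 0.932008 (intermediates below are computed at full precision and shown rounded to 5 d.p.)
v1: (-3,-5) → rotate → (5.74735,-0.98383) → ×s → (6.14248,-1.05147) → (6.14,-1.05)
v2: (4.5,-4) → rotate → (2.09706,5.64379) → ×s → (2.24123,6.03180) → (2.24,6.03)
v3: (-2,2) → rotate → (-1.13914,-2.58889) → ×s → (-1.21746,-2.76688) → (-1.22,-2.77)

Cross-section at z=7.5: (6.14,-1.05) (2.24,6.03) (-1.22,-2.77)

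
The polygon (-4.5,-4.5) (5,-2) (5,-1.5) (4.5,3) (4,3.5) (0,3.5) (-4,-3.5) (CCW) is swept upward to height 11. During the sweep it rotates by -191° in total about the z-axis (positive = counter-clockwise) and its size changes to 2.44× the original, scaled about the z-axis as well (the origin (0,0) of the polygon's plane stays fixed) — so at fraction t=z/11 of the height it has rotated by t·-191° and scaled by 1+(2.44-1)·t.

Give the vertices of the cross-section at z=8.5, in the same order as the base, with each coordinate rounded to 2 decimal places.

t = z/height = 8.5/11 = 0.772727
s = 1 + (scale-1)·z/height = 1 + (2.44-1)·8.5/11 = 2.112727
θ = twist·z/height = -191°·8.5/11 = -147.5909° = -2.575947 rad
cos θ = -0.844243, sin θ = -0.535961 (intermediates below are computed at full precision and shown rounded to 5 d.p.)
v1: (-4.5,-4.5) → rotate → (1.38727,6.21092) → ×s → (2.93092,13.12197) → (2.93,13.12)
v2: (5,-2) → rotate → (-5.29314,-0.99132) → ×s → (-11.18295,-2.09438) → (-11.18,-2.09)
v3: (5,-1.5) → rotate → (-5.02516,-1.41344) → ×s → (-10.61678,-2.98621) → (-10.62,-2.99)
v4: (4.5,3) → rotate → (-2.19121,-4.94455) → ×s → (-4.62943,-10.44649) → (-4.63,-10.45)
v5: (4,3.5) → rotate → (-1.50111,-5.09869) → ×s → (-3.17143,-10.77215) → (-3.17,-10.77)
v6: (0,3.5) → rotate → (1.87586,-2.95485) → ×s → (3.96319,-6.24279) → (3.96,-6.24)
v7: (-4,-3.5) → rotate → (1.50111,5.09869) → ×s → (3.17143,10.77215) → (3.17,10.77)

Cross-section at z=8.5: (2.93,13.12) (-11.18,-2.09) (-10.62,-2.99) (-4.63,-10.45) (-3.17,-10.77) (3.96,-6.24) (3.17,10.77)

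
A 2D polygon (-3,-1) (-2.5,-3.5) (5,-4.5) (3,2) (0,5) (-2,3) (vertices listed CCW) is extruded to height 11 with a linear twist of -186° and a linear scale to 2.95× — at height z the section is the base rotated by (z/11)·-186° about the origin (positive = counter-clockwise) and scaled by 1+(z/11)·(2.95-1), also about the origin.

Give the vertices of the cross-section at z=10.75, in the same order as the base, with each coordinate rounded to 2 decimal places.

t = z/height = 10.75/11 = 0.977273
s = 1 + (scale-1)·z/height = 1 + (2.95-1)·10.75/11 = 2.905682
θ = twist·z/height = -186°·10.75/11 = -181.7727° = -3.172533 rad
cos θ = -0.999521, sin θ = 0.030935 (intermediates below are computed at full precision and shown rounded to 5 d.p.)
v1: (-3,-1) → rotate → (3.02950,0.90672) → ×s → (8.80276,2.63463) → (8.80,2.63)
v2: (-2.5,-3.5) → rotate → (2.60708,3.42099) → ×s → (7.57533,9.94030) → (7.58,9.94)
v3: (5,-4.5) → rotate → (-4.85840,4.65252) → ×s → (-14.11696,13.51875) → (-14.12,13.52)
v4: (3,2) → rotate → (-3.06043,-1.90624) → ×s → (-8.89265,-5.53892) → (-8.89,-5.54)
v5: (0,5) → rotate → (-0.15467,-4.99761) → ×s → (-0.44944,-14.52146) → (-0.45,-14.52)
v6: (-2,3) → rotate → (1.90624,-3.06043) → ×s → (5.53892,-8.89265) → (5.54,-8.89)

Cross-section at z=10.75: (8.80,2.63) (7.58,9.94) (-14.12,13.52) (-8.89,-5.54) (-0.45,-14.52) (5.54,-8.89)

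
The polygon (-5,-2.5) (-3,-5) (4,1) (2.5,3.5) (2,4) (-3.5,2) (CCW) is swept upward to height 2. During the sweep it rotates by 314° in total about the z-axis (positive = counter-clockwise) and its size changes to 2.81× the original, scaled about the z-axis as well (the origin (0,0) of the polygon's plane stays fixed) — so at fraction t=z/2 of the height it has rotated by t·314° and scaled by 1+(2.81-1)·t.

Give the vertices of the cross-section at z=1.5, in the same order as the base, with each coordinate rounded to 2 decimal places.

t = z/height = 1.5/2 = 0.75
s = 1 + (scale-1)·z/height = 1 + (2.81-1)·1.5/2 = 2.357500
θ = twist·z/height = 314°·1.5/2 = 235.5000° = 4.110250 rad
cos θ = -0.566406, sin θ = -0.824126 (intermediates below are computed at full precision and shown rounded to 5 d.p.)
v1: (-5,-2.5) → rotate → (0.77172,5.53665) → ×s → (1.81932,13.05264) → (1.82,13.05)
v2: (-3,-5) → rotate → (-2.42141,5.30441) → ×s → (-5.70848,12.50515) → (-5.71,12.51)
v3: (4,1) → rotate → (-1.44150,-3.86291) → ×s → (-3.39833,-9.10681) → (-3.40,-9.11)
v4: (2.5,3.5) → rotate → (1.46843,-4.04274) → ×s → (3.46181,-9.53075) → (3.46,-9.53)
v5: (2,4) → rotate → (2.16369,-3.91388) → ×s → (5.10090,-9.22697) → (5.10,-9.23)
v6: (-3.5,2) → rotate → (3.63067,1.75163) → ×s → (8.55931,4.12947) → (8.56,4.13)

Cross-section at z=1.5: (1.82,13.05) (-5.71,12.51) (-3.40,-9.11) (3.46,-9.53) (5.10,-9.23) (8.56,4.13)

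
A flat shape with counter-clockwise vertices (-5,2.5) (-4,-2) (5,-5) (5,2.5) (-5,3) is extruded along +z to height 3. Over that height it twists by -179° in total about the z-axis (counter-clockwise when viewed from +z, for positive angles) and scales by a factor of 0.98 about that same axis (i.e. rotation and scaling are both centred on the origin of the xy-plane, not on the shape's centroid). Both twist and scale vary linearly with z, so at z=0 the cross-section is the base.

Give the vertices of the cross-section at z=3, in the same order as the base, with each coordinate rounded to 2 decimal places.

t = z/height = 3/3 = 1
s = 1 + (scale-1)·z/height = 1 + (0.98-1)·3/3 = 0.980000
θ = twist·z/height = -179°·3/3 = -179.0000° = -3.124139 rad
cos θ = -0.999848, sin θ = -0.017452 (intermediates below are computed at full precision and shown rounded to 5 d.p.)
v1: (-5,2.5) → rotate → (5.04287,-2.41236) → ×s → (4.94201,-2.36411) → (4.94,-2.36)
v2: (-4,-2) → rotate → (3.96449,2.06951) → ×s → (3.88520,2.02811) → (3.89,2.03)
v3: (5,-5) → rotate → (-5.08650,4.91198) → ×s → (-4.98477,4.81374) → (-4.98,4.81)
v4: (5,2.5) → rotate → (-4.95561,-2.58688) → ×s → (-4.85650,-2.53514) → (-4.86,-2.54)
v5: (-5,3) → rotate → (5.05160,-2.91228) → ×s → (4.95056,-2.85404) → (4.95,-2.85)

Cross-section at z=3: (4.94,-2.36) (3.89,2.03) (-4.98,4.81) (-4.86,-2.54) (4.95,-2.85)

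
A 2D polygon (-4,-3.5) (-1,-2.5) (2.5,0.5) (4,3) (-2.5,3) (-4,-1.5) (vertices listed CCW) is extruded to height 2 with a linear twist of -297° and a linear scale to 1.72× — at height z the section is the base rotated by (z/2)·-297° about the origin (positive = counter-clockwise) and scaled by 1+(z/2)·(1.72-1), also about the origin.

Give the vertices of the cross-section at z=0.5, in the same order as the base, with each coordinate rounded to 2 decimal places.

t = z/height = 0.5/2 = 0.25
s = 1 + (scale-1)·z/height = 1 + (1.72-1)·0.5/2 = 1.180000
θ = twist·z/height = -297°·0.5/2 = -74.2500° = -1.295907 rad
cos θ = 0.271440, sin θ = -0.962455 (intermediates below are computed at full precision and shown rounded to 5 d.p.)
v1: (-4,-3.5) → rotate → (-4.45436,2.89978) → ×s → (-5.25614,3.42174) → (-5.26,3.42)
v2: (-1,-2.5) → rotate → (-2.67758,0.28385) → ×s → (-3.15954,0.33495) → (-3.16,0.33)
v3: (2.5,0.5) → rotate → (1.15983,-2.27042) → ×s → (1.36860,-2.67909) → (1.37,-2.68)
v4: (4,3) → rotate → (3.97313,-3.03550) → ×s → (4.68829,-3.58189) → (4.69,-3.58)
v5: (-2.5,3) → rotate → (2.20876,3.22046) → ×s → (2.60634,3.80014) → (2.61,3.80)
v6: (-4,-1.5) → rotate → (-2.52944,3.44266) → ×s → (-2.98474,4.06234) → (-2.98,4.06)

Cross-section at z=0.5: (-5.26,3.42) (-3.16,0.33) (1.37,-2.68) (4.69,-3.58) (2.61,3.80) (-2.98,4.06)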